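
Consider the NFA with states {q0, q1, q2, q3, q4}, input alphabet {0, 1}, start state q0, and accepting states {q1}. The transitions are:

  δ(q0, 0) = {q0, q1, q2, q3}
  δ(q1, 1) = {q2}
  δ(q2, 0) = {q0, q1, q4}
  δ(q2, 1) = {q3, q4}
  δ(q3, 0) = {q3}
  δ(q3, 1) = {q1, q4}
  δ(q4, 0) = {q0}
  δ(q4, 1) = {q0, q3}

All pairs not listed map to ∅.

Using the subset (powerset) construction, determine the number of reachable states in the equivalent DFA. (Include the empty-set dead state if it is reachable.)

Start state of the DFA: {q0}.
{q0} --0--> {q0, q1, q2, q3}  [new]
{q0} --1--> ∅  [new]
{q0, q1, q2, q3} --0--> {q0, q1, q2, q3, q4}  [new]
{q0, q1, q2, q3} --1--> {q1, q2, q3, q4}  [new]
∅ --0--> ∅  [seen]
∅ --1--> ∅  [seen]
{q0, q1, q2, q3, q4} --0--> {q0, q1, q2, q3, q4}  [seen]
{q0, q1, q2, q3, q4} --1--> {q0, q1, q2, q3, q4}  [seen]
{q1, q2, q3, q4} --0--> {q0, q1, q3, q4}  [new]
{q1, q2, q3, q4} --1--> {q0, q1, q2, q3, q4}  [seen]
{q0, q1, q3, q4} --0--> {q0, q1, q2, q3}  [seen]
{q0, q1, q3, q4} --1--> {q0, q1, q2, q3, q4}  [seen]
Reachable DFA states: {q0}, {q0, q1, q2, q3}, ∅, {q0, q1, q2, q3, q4}, {q1, q2, q3, q4}, {q0, q1, q3, q4}.

6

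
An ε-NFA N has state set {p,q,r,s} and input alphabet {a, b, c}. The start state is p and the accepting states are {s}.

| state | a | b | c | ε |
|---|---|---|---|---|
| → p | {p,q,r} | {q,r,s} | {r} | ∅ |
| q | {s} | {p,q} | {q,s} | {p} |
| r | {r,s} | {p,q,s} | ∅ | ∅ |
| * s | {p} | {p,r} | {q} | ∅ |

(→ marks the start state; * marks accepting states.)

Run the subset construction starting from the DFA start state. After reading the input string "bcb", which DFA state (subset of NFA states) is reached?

Start: {p}.
δ(p,b) = {q,r,s}.
Union: {q,r,s}.
ε-closure gives {p,q,r,s}.
After b: {p,q,r,s}.
δ(p,c) = {r}; δ(q,c) = {q,s}; δ(r,c) = ∅; δ(s,c) = {q}.
Union: {q,r,s}.
ε-closure gives {p,q,r,s}.
After c: {p,q,r,s}.
δ(p,b) = {q,r,s}; δ(q,b) = {p,q}; δ(r,b) = {p,q,s}; δ(s,b) = {p,r}.
Union: {p,q,r,s}.
After b: {p,q,r,s}.

{p,q,r,s}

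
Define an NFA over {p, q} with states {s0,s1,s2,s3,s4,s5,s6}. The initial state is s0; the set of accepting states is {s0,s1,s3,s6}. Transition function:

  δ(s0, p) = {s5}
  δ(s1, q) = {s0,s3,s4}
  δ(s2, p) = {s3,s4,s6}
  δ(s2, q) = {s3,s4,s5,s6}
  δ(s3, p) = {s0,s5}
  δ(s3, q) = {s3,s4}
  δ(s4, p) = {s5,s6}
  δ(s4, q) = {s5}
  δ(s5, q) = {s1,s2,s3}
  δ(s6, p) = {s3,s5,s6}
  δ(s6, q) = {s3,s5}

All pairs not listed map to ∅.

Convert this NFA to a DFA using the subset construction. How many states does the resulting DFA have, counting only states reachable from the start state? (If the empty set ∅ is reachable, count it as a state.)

Start state of the DFA: {s0}.
{s0} --p--> {s5}  [new]
{s0} --q--> ∅  [new]
{s5} --p--> ∅  [seen]
{s5} --q--> {s1,s2,s3}  [new]
∅ --p--> ∅  [seen]
∅ --q--> ∅  [seen]
{s1,s2,s3} --p--> {s0,s3,s4,s5,s6}  [new]
{s1,s2,s3} --q--> {s0,s3,s4,s5,s6}  [seen]
{s0,s3,s4,s5,s6} --p--> {s0,s3,s5,s6}  [new]
{s0,s3,s4,s5,s6} --q--> {s1,s2,s3,s4,s5}  [new]
{s0,s3,s5,s6} --p--> {s0,s3,s5,s6}  [seen]
{s0,s3,s5,s6} --q--> {s1,s2,s3,s4,s5}  [seen]
{s1,s2,s3,s4,s5} --p--> {s0,s3,s4,s5,s6}  [seen]
{s1,s2,s3,s4,s5} --q--> {s0,s1,s2,s3,s4,s5,s6}  [new]
{s0,s1,s2,s3,s4,s5,s6} --p--> {s0,s3,s4,s5,s6}  [seen]
{s0,s1,s2,s3,s4,s5,s6} --q--> {s0,s1,s2,s3,s4,s5,s6}  [seen]
Reachable DFA states: {s0}, {s5}, ∅, {s1,s2,s3}, {s0,s3,s4,s5,s6}, {s0,s3,s5,s6}, {s1,s2,s3,s4,s5}, {s0,s1,s2,s3,s4,s5,s6}.

8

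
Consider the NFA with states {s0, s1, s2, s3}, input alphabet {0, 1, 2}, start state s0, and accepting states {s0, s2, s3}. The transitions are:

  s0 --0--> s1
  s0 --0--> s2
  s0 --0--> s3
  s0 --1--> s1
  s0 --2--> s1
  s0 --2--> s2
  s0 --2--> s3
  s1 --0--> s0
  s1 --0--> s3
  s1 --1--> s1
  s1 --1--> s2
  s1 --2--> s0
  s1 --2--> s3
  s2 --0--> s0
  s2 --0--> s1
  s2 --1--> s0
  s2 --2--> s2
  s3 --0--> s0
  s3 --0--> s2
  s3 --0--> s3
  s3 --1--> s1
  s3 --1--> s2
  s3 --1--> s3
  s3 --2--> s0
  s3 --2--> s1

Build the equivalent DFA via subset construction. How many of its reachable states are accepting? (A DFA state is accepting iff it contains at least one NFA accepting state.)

Start state of the DFA: {s0}.
{s0} --0--> {s1, s2, s3}  [new]
{s0} --1--> {s1}  [new]
{s0} --2--> {s1, s2, s3}  [seen]
{s1, s2, s3} --0--> {s0, s1, s2, s3}  [new]
{s1, s2, s3} --1--> {s0, s1, s2, s3}  [seen]
{s1, s2, s3} --2--> {s0, s1, s2, s3}  [seen]
{s1} --0--> {s0, s3}  [new]
{s1} --1--> {s1, s2}  [new]
{s1} --2--> {s0, s3}  [seen]
{s0, s1, s2, s3} --0--> {s0, s1, s2, s3}  [seen]
{s0, s1, s2, s3} --1--> {s0, s1, s2, s3}  [seen]
{s0, s1, s2, s3} --2--> {s0, s1, s2, s3}  [seen]
{s0, s3} --0--> {s0, s1, s2, s3}  [seen]
{s0, s3} --1--> {s1, s2, s3}  [seen]
{s0, s3} --2--> {s0, s1, s2, s3}  [seen]
{s1, s2} --0--> {s0, s1, s3}  [new]
{s1, s2} --1--> {s0, s1, s2}  [new]
{s1, s2} --2--> {s0, s2, s3}  [new]
{s0, s1, s3} --0--> {s0, s1, s2, s3}  [seen]
{s0, s1, s3} --1--> {s1, s2, s3}  [seen]
{s0, s1, s3} --2--> {s0, s1, s2, s3}  [seen]
{s0, s1, s2} --0--> {s0, s1, s2, s3}  [seen]
{s0, s1, s2} --1--> {s0, s1, s2}  [seen]
{s0, s1, s2} --2--> {s0, s1, s2, s3}  [seen]
{s0, s2, s3} --0--> {s0, s1, s2, s3}  [seen]
{s0, s2, s3} --1--> {s0, s1, s2, s3}  [seen]
{s0, s2, s3} --2--> {s0, s1, s2, s3}  [seen]
Reachable DFA states: {s0}, {s1, s2, s3}, {s1}, {s0, s1, s2, s3}, {s0, s3}, {s1, s2}, {s0, s1, s3}, {s0, s1, s2}, {s0, s2, s3}.
Accepting DFA states (contain an NFA accepting state): {s0}, {s1, s2, s3}, {s0, s1, s2, s3}, {s0, s3}, {s1, s2}, {s0, s1, s3}, {s0, s1, s2}, {s0, s2, s3}.

8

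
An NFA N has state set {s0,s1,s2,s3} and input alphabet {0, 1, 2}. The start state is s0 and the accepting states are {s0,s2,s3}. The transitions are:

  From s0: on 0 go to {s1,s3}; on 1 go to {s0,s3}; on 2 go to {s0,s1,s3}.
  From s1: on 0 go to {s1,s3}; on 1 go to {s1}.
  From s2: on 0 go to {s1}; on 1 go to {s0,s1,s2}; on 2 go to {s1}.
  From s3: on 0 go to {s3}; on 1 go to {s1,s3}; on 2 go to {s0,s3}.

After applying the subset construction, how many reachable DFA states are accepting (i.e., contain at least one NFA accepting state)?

Start state of the DFA: {s0}.
{s0} --0--> {s1,s3}  [new]
{s0} --1--> {s0,s3}  [new]
{s0} --2--> {s0,s1,s3}  [new]
{s1,s3} --0--> {s1,s3}  [seen]
{s1,s3} --1--> {s1,s3}  [seen]
{s1,s3} --2--> {s0,s3}  [seen]
{s0,s3} --0--> {s1,s3}  [seen]
{s0,s3} --1--> {s0,s1,s3}  [seen]
{s0,s3} --2--> {s0,s1,s3}  [seen]
{s0,s1,s3} --0--> {s1,s3}  [seen]
{s0,s1,s3} --1--> {s0,s1,s3}  [seen]
{s0,s1,s3} --2--> {s0,s1,s3}  [seen]
Reachable DFA states: {s0}, {s1,s3}, {s0,s3}, {s0,s1,s3}.
Accepting DFA states (contain an NFA accepting state): {s0}, {s1,s3}, {s0,s3}, {s0,s1,s3}.

4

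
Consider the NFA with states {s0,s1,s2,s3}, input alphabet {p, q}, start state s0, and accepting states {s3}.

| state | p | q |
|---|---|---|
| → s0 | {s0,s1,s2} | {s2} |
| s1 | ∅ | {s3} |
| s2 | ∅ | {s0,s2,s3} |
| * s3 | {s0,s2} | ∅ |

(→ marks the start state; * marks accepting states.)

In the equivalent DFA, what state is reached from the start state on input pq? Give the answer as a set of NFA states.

Start: {s0}.
δ(s0,p) = {s0,s1,s2}.
Union: {s0,s1,s2}.
After p: {s0,s1,s2}.
δ(s0,q) = {s2}; δ(s1,q) = {s3}; δ(s2,q) = {s0,s2,s3}.
Union: {s0,s2,s3}.
After q: {s0,s2,s3}.

{s0,s2,s3}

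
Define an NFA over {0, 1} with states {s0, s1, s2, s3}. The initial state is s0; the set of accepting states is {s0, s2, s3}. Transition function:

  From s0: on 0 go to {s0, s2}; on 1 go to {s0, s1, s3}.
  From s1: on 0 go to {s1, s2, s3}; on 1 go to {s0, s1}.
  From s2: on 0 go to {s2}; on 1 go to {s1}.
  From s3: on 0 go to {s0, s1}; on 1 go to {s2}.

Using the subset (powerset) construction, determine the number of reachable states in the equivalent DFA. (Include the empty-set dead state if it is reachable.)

4

Start state of the DFA: {s0}.
{s0} --0--> {s0, s2}  [new]
{s0} --1--> {s0, s1, s3}  [new]
{s0, s2} --0--> {s0, s2}  [seen]
{s0, s2} --1--> {s0, s1, s3}  [seen]
{s0, s1, s3} --0--> {s0, s1, s2, s3}  [new]
{s0, s1, s3} --1--> {s0, s1, s2, s3}  [seen]
{s0, s1, s2, s3} --0--> {s0, s1, s2, s3}  [seen]
{s0, s1, s2, s3} --1--> {s0, s1, s2, s3}  [seen]
Reachable DFA states: {s0}, {s0, s2}, {s0, s1, s3}, {s0, s1, s2, s3}.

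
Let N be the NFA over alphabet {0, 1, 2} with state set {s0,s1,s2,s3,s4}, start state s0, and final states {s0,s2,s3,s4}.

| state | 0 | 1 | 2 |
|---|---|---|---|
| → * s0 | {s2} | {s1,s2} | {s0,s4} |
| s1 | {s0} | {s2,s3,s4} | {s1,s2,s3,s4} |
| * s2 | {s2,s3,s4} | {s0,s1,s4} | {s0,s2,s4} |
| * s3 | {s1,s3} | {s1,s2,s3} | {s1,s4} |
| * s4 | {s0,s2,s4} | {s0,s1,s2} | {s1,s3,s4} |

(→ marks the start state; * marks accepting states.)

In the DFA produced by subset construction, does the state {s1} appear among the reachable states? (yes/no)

Start state of the DFA: {s0}.
{s0} --0--> {s2}  [new]
{s0} --1--> {s1,s2}  [new]
{s0} --2--> {s0,s4}  [new]
{s2} --0--> {s2,s3,s4}  [new]
{s2} --1--> {s0,s1,s4}  [new]
{s2} --2--> {s0,s2,s4}  [new]
{s1,s2} --0--> {s0,s2,s3,s4}  [new]
{s1,s2} --1--> {s0,s1,s2,s3,s4}  [new]
{s1,s2} --2--> {s0,s1,s2,s3,s4}  [seen]
{s0,s4} --0--> {s0,s2,s4}  [seen]
{s0,s4} --1--> {s0,s1,s2}  [new]
{s0,s4} --2--> {s0,s1,s3,s4}  [new]
{s2,s3,s4} --0--> {s0,s1,s2,s3,s4}  [seen]
{s2,s3,s4} --1--> {s0,s1,s2,s3,s4}  [seen]
{s2,s3,s4} --2--> {s0,s1,s2,s3,s4}  [seen]
{s0,s1,s4} --0--> {s0,s2,s4}  [seen]
{s0,s1,s4} --1--> {s0,s1,s2,s3,s4}  [seen]
{s0,s1,s4} --2--> {s0,s1,s2,s3,s4}  [seen]
{s0,s2,s4} --0--> {s0,s2,s3,s4}  [seen]
{s0,s2,s4} --1--> {s0,s1,s2,s4}  [new]
{s0,s2,s4} --2--> {s0,s1,s2,s3,s4}  [seen]
{s0,s2,s3,s4} --0--> {s0,s1,s2,s3,s4}  [seen]
{s0,s2,s3,s4} --1--> {s0,s1,s2,s3,s4}  [seen]
{s0,s2,s3,s4} --2--> {s0,s1,s2,s3,s4}  [seen]
{s0,s1,s2,s3,s4} --0--> {s0,s1,s2,s3,s4}  [seen]
{s0,s1,s2,s3,s4} --1--> {s0,s1,s2,s3,s4}  [seen]
{s0,s1,s2,s3,s4} --2--> {s0,s1,s2,s3,s4}  [seen]
{s0,s1,s2} --0--> {s0,s2,s3,s4}  [seen]
{s0,s1,s2} --1--> {s0,s1,s2,s3,s4}  [seen]
{s0,s1,s2} --2--> {s0,s1,s2,s3,s4}  [seen]
{s0,s1,s3,s4} --0--> {s0,s1,s2,s3,s4}  [seen]
{s0,s1,s3,s4} --1--> {s0,s1,s2,s3,s4}  [seen]
{s0,s1,s3,s4} --2--> {s0,s1,s2,s3,s4}  [seen]
{s0,s1,s2,s4} --0--> {s0,s2,s3,s4}  [seen]
{s0,s1,s2,s4} --1--> {s0,s1,s2,s3,s4}  [seen]
{s0,s1,s2,s4} --2--> {s0,s1,s2,s3,s4}  [seen]
Reachable DFA states: {s0}, {s2}, {s1,s2}, {s0,s4}, {s2,s3,s4}, {s0,s1,s4}, {s0,s2,s4}, {s0,s2,s3,s4}, {s0,s1,s2,s3,s4}, {s0,s1,s2}, {s0,s1,s3,s4}, {s0,s1,s2,s4}.
{s1} is not among them.

no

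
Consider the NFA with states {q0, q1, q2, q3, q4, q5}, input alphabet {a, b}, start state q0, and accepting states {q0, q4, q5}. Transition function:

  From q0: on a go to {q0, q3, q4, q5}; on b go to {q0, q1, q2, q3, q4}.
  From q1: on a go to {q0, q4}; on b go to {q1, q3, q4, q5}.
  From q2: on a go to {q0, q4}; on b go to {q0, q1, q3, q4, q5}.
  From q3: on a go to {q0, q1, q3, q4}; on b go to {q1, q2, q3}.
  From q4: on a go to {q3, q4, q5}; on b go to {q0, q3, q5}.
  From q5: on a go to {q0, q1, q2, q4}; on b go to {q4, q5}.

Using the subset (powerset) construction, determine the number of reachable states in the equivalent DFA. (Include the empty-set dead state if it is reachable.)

Start state of the DFA: {q0}.
{q0} --a--> {q0, q3, q4, q5}  [new]
{q0} --b--> {q0, q1, q2, q3, q4}  [new]
{q0, q3, q4, q5} --a--> {q0, q1, q2, q3, q4, q5}  [new]
{q0, q3, q4, q5} --b--> {q0, q1, q2, q3, q4, q5}  [seen]
{q0, q1, q2, q3, q4} --a--> {q0, q1, q3, q4, q5}  [new]
{q0, q1, q2, q3, q4} --b--> {q0, q1, q2, q3, q4, q5}  [seen]
{q0, q1, q2, q3, q4, q5} --a--> {q0, q1, q2, q3, q4, q5}  [seen]
{q0, q1, q2, q3, q4, q5} --b--> {q0, q1, q2, q3, q4, q5}  [seen]
{q0, q1, q3, q4, q5} --a--> {q0, q1, q2, q3, q4, q5}  [seen]
{q0, q1, q3, q4, q5} --b--> {q0, q1, q2, q3, q4, q5}  [seen]
Reachable DFA states: {q0}, {q0, q3, q4, q5}, {q0, q1, q2, q3, q4}, {q0, q1, q2, q3, q4, q5}, {q0, q1, q3, q4, q5}.

5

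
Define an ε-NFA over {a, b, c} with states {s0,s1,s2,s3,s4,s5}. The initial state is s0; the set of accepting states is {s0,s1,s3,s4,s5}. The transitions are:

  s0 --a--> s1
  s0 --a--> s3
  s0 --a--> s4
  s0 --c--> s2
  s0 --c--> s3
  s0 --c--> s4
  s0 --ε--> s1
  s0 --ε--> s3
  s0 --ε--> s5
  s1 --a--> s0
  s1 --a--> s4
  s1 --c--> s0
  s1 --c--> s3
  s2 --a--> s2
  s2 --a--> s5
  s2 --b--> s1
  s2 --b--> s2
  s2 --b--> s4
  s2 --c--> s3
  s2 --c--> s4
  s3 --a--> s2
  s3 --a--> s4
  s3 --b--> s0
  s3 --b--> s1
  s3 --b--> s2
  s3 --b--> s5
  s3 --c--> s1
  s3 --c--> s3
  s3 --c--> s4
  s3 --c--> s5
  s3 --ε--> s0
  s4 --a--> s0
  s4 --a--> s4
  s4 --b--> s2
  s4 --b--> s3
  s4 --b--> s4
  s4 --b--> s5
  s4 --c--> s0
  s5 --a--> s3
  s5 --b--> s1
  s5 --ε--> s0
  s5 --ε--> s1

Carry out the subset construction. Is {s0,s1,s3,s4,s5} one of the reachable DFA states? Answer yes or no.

Start state of the DFA: {s0,s1,s3,s5} (ε-closure of the NFA start).
{s0,s1,s3,s5} --a--> {s0,s1,s2,s3,s4,s5}  [new]
{s0,s1,s3,s5} --b--> {s0,s1,s2,s3,s5}  [new]
{s0,s1,s3,s5} --c--> {s0,s1,s2,s3,s4,s5}  [seen]
{s0,s1,s2,s3,s4,s5} --a--> {s0,s1,s2,s3,s4,s5}  [seen]
{s0,s1,s2,s3,s4,s5} --b--> {s0,s1,s2,s3,s4,s5}  [seen]
{s0,s1,s2,s3,s4,s5} --c--> {s0,s1,s2,s3,s4,s5}  [seen]
{s0,s1,s2,s3,s5} --a--> {s0,s1,s2,s3,s4,s5}  [seen]
{s0,s1,s2,s3,s5} --b--> {s0,s1,s2,s3,s4,s5}  [seen]
{s0,s1,s2,s3,s5} --c--> {s0,s1,s2,s3,s4,s5}  [seen]
Reachable DFA states: {s0,s1,s3,s5}, {s0,s1,s2,s3,s4,s5}, {s0,s1,s2,s3,s5}.
{s0,s1,s3,s4,s5} is not among them.

no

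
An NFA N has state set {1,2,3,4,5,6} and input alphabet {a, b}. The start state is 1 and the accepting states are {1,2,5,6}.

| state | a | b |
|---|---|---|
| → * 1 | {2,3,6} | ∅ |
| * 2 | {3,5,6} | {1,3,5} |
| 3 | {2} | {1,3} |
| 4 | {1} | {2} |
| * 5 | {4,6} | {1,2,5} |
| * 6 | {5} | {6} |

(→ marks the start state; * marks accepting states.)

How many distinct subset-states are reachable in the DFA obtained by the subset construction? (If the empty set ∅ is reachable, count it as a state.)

Start state of the DFA: {1}.
{1} --a--> {2,3,6}  [new]
{1} --b--> ∅  [new]
{2,3,6} --a--> {2,3,5,6}  [new]
{2,3,6} --b--> {1,3,5,6}  [new]
∅ --a--> ∅  [seen]
∅ --b--> ∅  [seen]
{2,3,5,6} --a--> {2,3,4,5,6}  [new]
{2,3,5,6} --b--> {1,2,3,5,6}  [new]
{1,3,5,6} --a--> {2,3,4,5,6}  [seen]
{1,3,5,6} --b--> {1,2,3,5,6}  [seen]
{2,3,4,5,6} --a--> {1,2,3,4,5,6}  [new]
{2,3,4,5,6} --b--> {1,2,3,5,6}  [seen]
{1,2,3,5,6} --a--> {2,3,4,5,6}  [seen]
{1,2,3,5,6} --b--> {1,2,3,5,6}  [seen]
{1,2,3,4,5,6} --a--> {1,2,3,4,5,6}  [seen]
{1,2,3,4,5,6} --b--> {1,2,3,5,6}  [seen]
Reachable DFA states: {1}, {2,3,6}, ∅, {2,3,5,6}, {1,3,5,6}, {2,3,4,5,6}, {1,2,3,5,6}, {1,2,3,4,5,6}.

8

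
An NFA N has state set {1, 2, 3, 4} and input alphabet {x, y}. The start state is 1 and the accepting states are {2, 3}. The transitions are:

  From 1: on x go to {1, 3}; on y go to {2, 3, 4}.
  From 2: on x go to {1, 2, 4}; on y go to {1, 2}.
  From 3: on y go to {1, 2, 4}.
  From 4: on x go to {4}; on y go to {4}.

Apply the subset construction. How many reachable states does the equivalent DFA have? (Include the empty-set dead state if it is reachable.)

Start state of the DFA: {1}.
{1} --x--> {1, 3}  [new]
{1} --y--> {2, 3, 4}  [new]
{1, 3} --x--> {1, 3}  [seen]
{1, 3} --y--> {1, 2, 3, 4}  [new]
{2, 3, 4} --x--> {1, 2, 4}  [new]
{2, 3, 4} --y--> {1, 2, 4}  [seen]
{1, 2, 3, 4} --x--> {1, 2, 3, 4}  [seen]
{1, 2, 3, 4} --y--> {1, 2, 3, 4}  [seen]
{1, 2, 4} --x--> {1, 2, 3, 4}  [seen]
{1, 2, 4} --y--> {1, 2, 3, 4}  [seen]
Reachable DFA states: {1}, {1, 3}, {2, 3, 4}, {1, 2, 3, 4}, {1, 2, 4}.

5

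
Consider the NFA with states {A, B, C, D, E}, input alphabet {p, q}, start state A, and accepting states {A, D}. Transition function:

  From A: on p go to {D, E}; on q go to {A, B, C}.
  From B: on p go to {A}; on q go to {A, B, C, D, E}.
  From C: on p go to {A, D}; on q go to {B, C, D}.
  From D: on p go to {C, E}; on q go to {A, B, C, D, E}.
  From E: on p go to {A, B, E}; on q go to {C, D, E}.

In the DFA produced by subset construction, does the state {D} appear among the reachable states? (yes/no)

Start state of the DFA: {A}.
{A} --p--> {D, E}  [new]
{A} --q--> {A, B, C}  [new]
{D, E} --p--> {A, B, C, E}  [new]
{D, E} --q--> {A, B, C, D, E}  [new]
{A, B, C} --p--> {A, D, E}  [new]
{A, B, C} --q--> {A, B, C, D, E}  [seen]
{A, B, C, E} --p--> {A, B, D, E}  [new]
{A, B, C, E} --q--> {A, B, C, D, E}  [seen]
{A, B, C, D, E} --p--> {A, B, C, D, E}  [seen]
{A, B, C, D, E} --q--> {A, B, C, D, E}  [seen]
{A, D, E} --p--> {A, B, C, D, E}  [seen]
{A, D, E} --q--> {A, B, C, D, E}  [seen]
{A, B, D, E} --p--> {A, B, C, D, E}  [seen]
{A, B, D, E} --q--> {A, B, C, D, E}  [seen]
Reachable DFA states: {A}, {D, E}, {A, B, C}, {A, B, C, E}, {A, B, C, D, E}, {A, D, E}, {A, B, D, E}.
{D} is not among them.

no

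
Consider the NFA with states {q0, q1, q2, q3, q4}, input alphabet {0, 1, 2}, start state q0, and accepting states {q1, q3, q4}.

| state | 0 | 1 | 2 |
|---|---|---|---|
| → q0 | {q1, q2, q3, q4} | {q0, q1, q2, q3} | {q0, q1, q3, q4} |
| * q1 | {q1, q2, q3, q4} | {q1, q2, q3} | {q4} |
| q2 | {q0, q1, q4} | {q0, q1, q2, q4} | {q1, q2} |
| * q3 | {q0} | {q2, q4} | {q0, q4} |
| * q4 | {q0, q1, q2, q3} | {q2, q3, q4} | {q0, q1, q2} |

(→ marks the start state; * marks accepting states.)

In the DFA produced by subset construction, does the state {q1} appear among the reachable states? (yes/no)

no

Start state of the DFA: {q0}.
{q0} --0--> {q1, q2, q3, q4}  [new]
{q0} --1--> {q0, q1, q2, q3}  [new]
{q0} --2--> {q0, q1, q3, q4}  [new]
{q1, q2, q3, q4} --0--> {q0, q1, q2, q3, q4}  [new]
{q1, q2, q3, q4} --1--> {q0, q1, q2, q3, q4}  [seen]
{q1, q2, q3, q4} --2--> {q0, q1, q2, q4}  [new]
{q0, q1, q2, q3} --0--> {q0, q1, q2, q3, q4}  [seen]
{q0, q1, q2, q3} --1--> {q0, q1, q2, q3, q4}  [seen]
{q0, q1, q2, q3} --2--> {q0, q1, q2, q3, q4}  [seen]
{q0, q1, q3, q4} --0--> {q0, q1, q2, q3, q4}  [seen]
{q0, q1, q3, q4} --1--> {q0, q1, q2, q3, q4}  [seen]
{q0, q1, q3, q4} --2--> {q0, q1, q2, q3, q4}  [seen]
{q0, q1, q2, q3, q4} --0--> {q0, q1, q2, q3, q4}  [seen]
{q0, q1, q2, q3, q4} --1--> {q0, q1, q2, q3, q4}  [seen]
{q0, q1, q2, q3, q4} --2--> {q0, q1, q2, q3, q4}  [seen]
{q0, q1, q2, q4} --0--> {q0, q1, q2, q3, q4}  [seen]
{q0, q1, q2, q4} --1--> {q0, q1, q2, q3, q4}  [seen]
{q0, q1, q2, q4} --2--> {q0, q1, q2, q3, q4}  [seen]
Reachable DFA states: {q0}, {q1, q2, q3, q4}, {q0, q1, q2, q3}, {q0, q1, q3, q4}, {q0, q1, q2, q3, q4}, {q0, q1, q2, q4}.
{q1} is not among them.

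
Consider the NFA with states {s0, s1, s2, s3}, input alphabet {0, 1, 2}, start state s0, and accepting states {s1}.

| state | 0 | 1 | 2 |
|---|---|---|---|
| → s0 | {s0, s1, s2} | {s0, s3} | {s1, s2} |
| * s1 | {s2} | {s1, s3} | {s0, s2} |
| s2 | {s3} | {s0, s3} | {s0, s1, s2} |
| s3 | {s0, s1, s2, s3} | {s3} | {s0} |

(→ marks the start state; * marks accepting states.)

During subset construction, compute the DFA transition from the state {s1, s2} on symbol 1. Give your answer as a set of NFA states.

{s0, s1, s3}

δ(s1,1) = {s1, s3}; δ(s2,1) = {s0, s3}.
Union: {s0, s1, s3}.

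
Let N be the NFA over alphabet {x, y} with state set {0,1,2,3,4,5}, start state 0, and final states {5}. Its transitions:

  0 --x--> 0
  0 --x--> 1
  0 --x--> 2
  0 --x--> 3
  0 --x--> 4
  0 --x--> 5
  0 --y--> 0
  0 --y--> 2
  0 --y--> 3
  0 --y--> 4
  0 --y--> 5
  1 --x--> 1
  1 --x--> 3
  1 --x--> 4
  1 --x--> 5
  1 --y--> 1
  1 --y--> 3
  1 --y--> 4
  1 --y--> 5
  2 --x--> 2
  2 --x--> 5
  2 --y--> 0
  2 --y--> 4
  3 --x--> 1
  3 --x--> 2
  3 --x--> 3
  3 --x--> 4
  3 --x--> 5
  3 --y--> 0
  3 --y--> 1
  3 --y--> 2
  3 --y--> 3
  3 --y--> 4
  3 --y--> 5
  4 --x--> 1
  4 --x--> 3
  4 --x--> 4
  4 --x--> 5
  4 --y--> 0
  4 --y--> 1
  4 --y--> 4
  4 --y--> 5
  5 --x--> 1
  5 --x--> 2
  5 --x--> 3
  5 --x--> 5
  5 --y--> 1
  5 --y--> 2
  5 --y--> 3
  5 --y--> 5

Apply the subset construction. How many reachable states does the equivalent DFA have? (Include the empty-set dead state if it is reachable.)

Start state of the DFA: {0}.
{0} --x--> {0,1,2,3,4,5}  [new]
{0} --y--> {0,2,3,4,5}  [new]
{0,1,2,3,4,5} --x--> {0,1,2,3,4,5}  [seen]
{0,1,2,3,4,5} --y--> {0,1,2,3,4,5}  [seen]
{0,2,3,4,5} --x--> {0,1,2,3,4,5}  [seen]
{0,2,3,4,5} --y--> {0,1,2,3,4,5}  [seen]
Reachable DFA states: {0}, {0,1,2,3,4,5}, {0,2,3,4,5}.

3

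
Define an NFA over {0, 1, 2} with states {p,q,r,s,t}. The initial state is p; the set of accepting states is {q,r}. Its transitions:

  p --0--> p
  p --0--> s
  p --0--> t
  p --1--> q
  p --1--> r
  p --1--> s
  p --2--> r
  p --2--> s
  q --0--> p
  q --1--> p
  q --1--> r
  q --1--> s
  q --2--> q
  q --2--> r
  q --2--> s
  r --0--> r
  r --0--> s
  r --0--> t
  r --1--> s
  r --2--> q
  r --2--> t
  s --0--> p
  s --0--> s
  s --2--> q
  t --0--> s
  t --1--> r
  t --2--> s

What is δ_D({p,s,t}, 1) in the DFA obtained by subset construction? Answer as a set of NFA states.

{q,r,s}

δ(p,1) = {q,r,s}; δ(s,1) = ∅; δ(t,1) = {r}.
Union: {q,r,s}.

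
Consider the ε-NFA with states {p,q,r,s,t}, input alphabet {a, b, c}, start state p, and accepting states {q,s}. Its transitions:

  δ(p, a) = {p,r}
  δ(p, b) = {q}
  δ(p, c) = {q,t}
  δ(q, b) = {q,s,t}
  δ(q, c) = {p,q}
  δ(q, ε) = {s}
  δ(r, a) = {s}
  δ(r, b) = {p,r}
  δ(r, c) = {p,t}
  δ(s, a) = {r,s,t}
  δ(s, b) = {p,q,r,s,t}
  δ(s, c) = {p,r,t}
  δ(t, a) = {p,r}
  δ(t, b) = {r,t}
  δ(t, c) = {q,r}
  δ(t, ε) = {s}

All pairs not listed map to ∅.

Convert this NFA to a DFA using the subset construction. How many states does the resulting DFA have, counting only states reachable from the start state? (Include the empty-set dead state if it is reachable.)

Start state of the DFA: {p} (ε-closure of the NFA start).
{p} --a--> {p,r}  [new]
{p} --b--> {q,s}  [new]
{p} --c--> {q,s,t}  [new]
{p,r} --a--> {p,r,s}  [new]
{p,r} --b--> {p,q,r,s}  [new]
{p,r} --c--> {p,q,s,t}  [new]
{q,s} --a--> {r,s,t}  [new]
{q,s} --b--> {p,q,r,s,t}  [new]
{q,s} --c--> {p,q,r,s,t}  [seen]
{q,s,t} --a--> {p,r,s,t}  [new]
{q,s,t} --b--> {p,q,r,s,t}  [seen]
{q,s,t} --c--> {p,q,r,s,t}  [seen]
{p,r,s} --a--> {p,r,s,t}  [seen]
{p,r,s} --b--> {p,q,r,s,t}  [seen]
{p,r,s} --c--> {p,q,r,s,t}  [seen]
{p,q,r,s} --a--> {p,r,s,t}  [seen]
{p,q,r,s} --b--> {p,q,r,s,t}  [seen]
{p,q,r,s} --c--> {p,q,r,s,t}  [seen]
{p,q,s,t} --a--> {p,r,s,t}  [seen]
{p,q,s,t} --b--> {p,q,r,s,t}  [seen]
{p,q,s,t} --c--> {p,q,r,s,t}  [seen]
{r,s,t} --a--> {p,r,s,t}  [seen]
{r,s,t} --b--> {p,q,r,s,t}  [seen]
{r,s,t} --c--> {p,q,r,s,t}  [seen]
{p,q,r,s,t} --a--> {p,r,s,t}  [seen]
{p,q,r,s,t} --b--> {p,q,r,s,t}  [seen]
{p,q,r,s,t} --c--> {p,q,r,s,t}  [seen]
{p,r,s,t} --a--> {p,r,s,t}  [seen]
{p,r,s,t} --b--> {p,q,r,s,t}  [seen]
{p,r,s,t} --c--> {p,q,r,s,t}  [seen]
Reachable DFA states: {p}, {p,r}, {q,s}, {q,s,t}, {p,r,s}, {p,q,r,s}, {p,q,s,t}, {r,s,t}, {p,q,r,s,t}, {p,r,s,t}.

10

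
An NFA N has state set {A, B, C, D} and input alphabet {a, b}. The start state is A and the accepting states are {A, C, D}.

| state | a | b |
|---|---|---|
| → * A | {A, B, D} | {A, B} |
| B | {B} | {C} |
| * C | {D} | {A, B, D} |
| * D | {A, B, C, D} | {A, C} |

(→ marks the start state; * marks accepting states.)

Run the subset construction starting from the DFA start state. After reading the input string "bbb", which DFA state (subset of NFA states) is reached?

{A, B, C, D}

Start: {A}.
δ(A,b) = {A, B}.
Union: {A, B}.
After b: {A, B}.
δ(A,b) = {A, B}; δ(B,b) = {C}.
Union: {A, B, C}.
After b: {A, B, C}.
δ(A,b) = {A, B}; δ(B,b) = {C}; δ(C,b) = {A, B, D}.
Union: {A, B, C, D}.
After b: {A, B, C, D}.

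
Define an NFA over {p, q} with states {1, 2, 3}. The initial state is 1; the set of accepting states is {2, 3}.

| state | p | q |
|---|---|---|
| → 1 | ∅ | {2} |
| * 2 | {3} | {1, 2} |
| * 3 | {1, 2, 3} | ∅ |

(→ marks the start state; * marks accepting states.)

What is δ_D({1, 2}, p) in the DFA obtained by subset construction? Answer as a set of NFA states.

{3}

δ(1,p) = ∅; δ(2,p) = {3}.
Union: {3}.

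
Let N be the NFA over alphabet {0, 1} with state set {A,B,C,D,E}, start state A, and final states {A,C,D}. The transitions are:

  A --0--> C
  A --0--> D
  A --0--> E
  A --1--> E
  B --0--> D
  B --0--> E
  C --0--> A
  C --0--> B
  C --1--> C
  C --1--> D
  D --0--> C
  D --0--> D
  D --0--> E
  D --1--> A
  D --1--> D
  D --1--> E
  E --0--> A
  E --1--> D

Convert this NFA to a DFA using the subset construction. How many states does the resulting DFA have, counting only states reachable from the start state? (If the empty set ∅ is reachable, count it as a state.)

7

Start state of the DFA: {A}.
{A} --0--> {C,D,E}  [new]
{A} --1--> {E}  [new]
{C,D,E} --0--> {A,B,C,D,E}  [new]
{C,D,E} --1--> {A,C,D,E}  [new]
{E} --0--> {A}  [seen]
{E} --1--> {D}  [new]
{A,B,C,D,E} --0--> {A,B,C,D,E}  [seen]
{A,B,C,D,E} --1--> {A,C,D,E}  [seen]
{A,C,D,E} --0--> {A,B,C,D,E}  [seen]
{A,C,D,E} --1--> {A,C,D,E}  [seen]
{D} --0--> {C,D,E}  [seen]
{D} --1--> {A,D,E}  [new]
{A,D,E} --0--> {A,C,D,E}  [seen]
{A,D,E} --1--> {A,D,E}  [seen]
Reachable DFA states: {A}, {C,D,E}, {E}, {A,B,C,D,E}, {A,C,D,E}, {D}, {A,D,E}.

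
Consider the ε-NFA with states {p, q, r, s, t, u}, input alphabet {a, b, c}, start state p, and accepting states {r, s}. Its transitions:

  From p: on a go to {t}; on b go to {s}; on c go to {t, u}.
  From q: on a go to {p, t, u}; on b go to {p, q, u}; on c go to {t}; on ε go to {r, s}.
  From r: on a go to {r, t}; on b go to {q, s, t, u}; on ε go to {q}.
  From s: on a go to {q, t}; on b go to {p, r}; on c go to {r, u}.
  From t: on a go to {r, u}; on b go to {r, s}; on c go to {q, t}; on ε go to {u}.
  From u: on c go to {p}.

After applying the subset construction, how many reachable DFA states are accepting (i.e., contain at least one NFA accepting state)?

6

Start state of the DFA: {p} (ε-closure of the NFA start).
{p} --a--> {t, u}  [new]
{p} --b--> {s}  [new]
{p} --c--> {t, u}  [seen]
{t, u} --a--> {q, r, s, u}  [new]
{t, u} --b--> {q, r, s}  [new]
{t, u} --c--> {p, q, r, s, t, u}  [new]
{s} --a--> {q, r, s, t, u}  [new]
{s} --b--> {p, q, r, s}  [new]
{s} --c--> {q, r, s, u}  [seen]
{q, r, s, u} --a--> {p, q, r, s, t, u}  [seen]
{q, r, s, u} --b--> {p, q, r, s, t, u}  [seen]
{q, r, s, u} --c--> {p, q, r, s, t, u}  [seen]
{q, r, s} --a--> {p, q, r, s, t, u}  [seen]
{q, r, s} --b--> {p, q, r, s, t, u}  [seen]
{q, r, s} --c--> {q, r, s, t, u}  [seen]
{p, q, r, s, t, u} --a--> {p, q, r, s, t, u}  [seen]
{p, q, r, s, t, u} --b--> {p, q, r, s, t, u}  [seen]
{p, q, r, s, t, u} --c--> {p, q, r, s, t, u}  [seen]
{q, r, s, t, u} --a--> {p, q, r, s, t, u}  [seen]
{q, r, s, t, u} --b--> {p, q, r, s, t, u}  [seen]
{q, r, s, t, u} --c--> {p, q, r, s, t, u}  [seen]
{p, q, r, s} --a--> {p, q, r, s, t, u}  [seen]
{p, q, r, s} --b--> {p, q, r, s, t, u}  [seen]
{p, q, r, s} --c--> {q, r, s, t, u}  [seen]
Reachable DFA states: {p}, {t, u}, {s}, {q, r, s, u}, {q, r, s}, {p, q, r, s, t, u}, {q, r, s, t, u}, {p, q, r, s}.
Accepting DFA states (contain an NFA accepting state): {s}, {q, r, s, u}, {q, r, s}, {p, q, r, s, t, u}, {q, r, s, t, u}, {p, q, r, s}.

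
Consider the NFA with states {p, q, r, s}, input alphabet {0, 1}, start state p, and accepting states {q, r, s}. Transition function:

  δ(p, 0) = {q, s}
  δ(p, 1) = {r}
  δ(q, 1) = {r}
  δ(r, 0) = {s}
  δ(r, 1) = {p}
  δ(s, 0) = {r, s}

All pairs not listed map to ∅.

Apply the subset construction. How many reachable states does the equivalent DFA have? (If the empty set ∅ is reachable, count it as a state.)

6

Start state of the DFA: {p}.
{p} --0--> {q, s}  [new]
{p} --1--> {r}  [new]
{q, s} --0--> {r, s}  [new]
{q, s} --1--> {r}  [seen]
{r} --0--> {s}  [new]
{r} --1--> {p}  [seen]
{r, s} --0--> {r, s}  [seen]
{r, s} --1--> {p}  [seen]
{s} --0--> {r, s}  [seen]
{s} --1--> ∅  [new]
∅ --0--> ∅  [seen]
∅ --1--> ∅  [seen]
Reachable DFA states: {p}, {q, s}, {r}, {r, s}, {s}, ∅.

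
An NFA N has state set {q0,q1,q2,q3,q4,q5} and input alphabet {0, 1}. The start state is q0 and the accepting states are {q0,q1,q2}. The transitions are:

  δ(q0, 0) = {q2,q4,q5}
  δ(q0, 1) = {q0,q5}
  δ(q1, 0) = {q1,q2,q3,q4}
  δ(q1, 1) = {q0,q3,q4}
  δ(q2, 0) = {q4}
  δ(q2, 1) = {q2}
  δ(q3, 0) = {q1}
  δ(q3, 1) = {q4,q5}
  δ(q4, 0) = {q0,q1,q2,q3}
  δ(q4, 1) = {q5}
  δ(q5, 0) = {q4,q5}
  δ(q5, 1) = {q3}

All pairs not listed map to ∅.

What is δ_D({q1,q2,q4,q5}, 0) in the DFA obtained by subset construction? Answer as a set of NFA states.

δ(q1,0) = {q1,q2,q3,q4}; δ(q2,0) = {q4}; δ(q4,0) = {q0,q1,q2,q3}; δ(q5,0) = {q4,q5}.
Union: {q0,q1,q2,q3,q4,q5}.

{q0,q1,q2,q3,q4,q5}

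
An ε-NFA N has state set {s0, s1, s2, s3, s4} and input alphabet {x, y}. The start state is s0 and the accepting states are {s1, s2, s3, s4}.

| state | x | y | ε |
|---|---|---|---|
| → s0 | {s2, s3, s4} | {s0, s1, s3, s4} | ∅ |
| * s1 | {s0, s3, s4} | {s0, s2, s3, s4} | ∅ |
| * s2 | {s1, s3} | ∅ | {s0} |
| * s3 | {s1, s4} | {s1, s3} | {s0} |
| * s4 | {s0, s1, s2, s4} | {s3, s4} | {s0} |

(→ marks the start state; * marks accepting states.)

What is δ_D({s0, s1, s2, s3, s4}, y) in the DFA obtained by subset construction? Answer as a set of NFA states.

{s0, s1, s2, s3, s4}

δ(s0,y) = {s0, s1, s3, s4}; δ(s1,y) = {s0, s2, s3, s4}; δ(s2,y) = ∅; δ(s3,y) = {s1, s3}; δ(s4,y) = {s3, s4}.
Union: {s0, s1, s2, s3, s4}.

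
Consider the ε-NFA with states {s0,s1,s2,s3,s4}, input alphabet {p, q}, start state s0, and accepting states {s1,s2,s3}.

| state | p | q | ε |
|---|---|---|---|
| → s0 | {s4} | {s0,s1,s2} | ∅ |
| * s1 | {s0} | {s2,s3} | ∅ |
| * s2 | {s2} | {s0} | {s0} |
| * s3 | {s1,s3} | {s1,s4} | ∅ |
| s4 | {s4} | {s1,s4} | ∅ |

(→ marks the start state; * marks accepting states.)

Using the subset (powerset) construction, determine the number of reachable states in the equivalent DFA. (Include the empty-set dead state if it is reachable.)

Start state of the DFA: {s0} (ε-closure of the NFA start).
{s0} --p--> {s4}  [new]
{s0} --q--> {s0,s1,s2}  [new]
{s4} --p--> {s4}  [seen]
{s4} --q--> {s1,s4}  [new]
{s0,s1,s2} --p--> {s0,s2,s4}  [new]
{s0,s1,s2} --q--> {s0,s1,s2,s3}  [new]
{s1,s4} --p--> {s0,s4}  [new]
{s1,s4} --q--> {s0,s1,s2,s3,s4}  [new]
{s0,s2,s4} --p--> {s0,s2,s4}  [seen]
{s0,s2,s4} --q--> {s0,s1,s2,s4}  [new]
{s0,s1,s2,s3} --p--> {s0,s1,s2,s3,s4}  [seen]
{s0,s1,s2,s3} --q--> {s0,s1,s2,s3,s4}  [seen]
{s0,s4} --p--> {s4}  [seen]
{s0,s4} --q--> {s0,s1,s2,s4}  [seen]
{s0,s1,s2,s3,s4} --p--> {s0,s1,s2,s3,s4}  [seen]
{s0,s1,s2,s3,s4} --q--> {s0,s1,s2,s3,s4}  [seen]
{s0,s1,s2,s4} --p--> {s0,s2,s4}  [seen]
{s0,s1,s2,s4} --q--> {s0,s1,s2,s3,s4}  [seen]
Reachable DFA states: {s0}, {s4}, {s0,s1,s2}, {s1,s4}, {s0,s2,s4}, {s0,s1,s2,s3}, {s0,s4}, {s0,s1,s2,s3,s4}, {s0,s1,s2,s4}.

9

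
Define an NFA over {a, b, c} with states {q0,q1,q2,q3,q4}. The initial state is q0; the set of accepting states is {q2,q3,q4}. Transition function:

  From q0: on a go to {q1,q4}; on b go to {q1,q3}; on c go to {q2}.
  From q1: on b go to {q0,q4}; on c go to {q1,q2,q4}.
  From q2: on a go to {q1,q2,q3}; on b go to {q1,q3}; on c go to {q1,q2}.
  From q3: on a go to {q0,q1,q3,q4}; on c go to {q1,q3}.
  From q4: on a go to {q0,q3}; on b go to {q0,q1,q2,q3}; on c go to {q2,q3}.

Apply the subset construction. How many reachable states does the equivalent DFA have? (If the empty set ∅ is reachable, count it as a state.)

Start state of the DFA: {q0}.
{q0} --a--> {q1,q4}  [new]
{q0} --b--> {q1,q3}  [new]
{q0} --c--> {q2}  [new]
{q1,q4} --a--> {q0,q3}  [new]
{q1,q4} --b--> {q0,q1,q2,q3,q4}  [new]
{q1,q4} --c--> {q1,q2,q3,q4}  [new]
{q1,q3} --a--> {q0,q1,q3,q4}  [new]
{q1,q3} --b--> {q0,q4}  [new]
{q1,q3} --c--> {q1,q2,q3,q4}  [seen]
{q2} --a--> {q1,q2,q3}  [new]
{q2} --b--> {q1,q3}  [seen]
{q2} --c--> {q1,q2}  [new]
{q0,q3} --a--> {q0,q1,q3,q4}  [seen]
{q0,q3} --b--> {q1,q3}  [seen]
{q0,q3} --c--> {q1,q2,q3}  [seen]
{q0,q1,q2,q3,q4} --a--> {q0,q1,q2,q3,q4}  [seen]
{q0,q1,q2,q3,q4} --b--> {q0,q1,q2,q3,q4}  [seen]
{q0,q1,q2,q3,q4} --c--> {q1,q2,q3,q4}  [seen]
{q1,q2,q3,q4} --a--> {q0,q1,q2,q3,q4}  [seen]
{q1,q2,q3,q4} --b--> {q0,q1,q2,q3,q4}  [seen]
{q1,q2,q3,q4} --c--> {q1,q2,q3,q4}  [seen]
{q0,q1,q3,q4} --a--> {q0,q1,q3,q4}  [seen]
{q0,q1,q3,q4} --b--> {q0,q1,q2,q3,q4}  [seen]
{q0,q1,q3,q4} --c--> {q1,q2,q3,q4}  [seen]
{q0,q4} --a--> {q0,q1,q3,q4}  [seen]
{q0,q4} --b--> {q0,q1,q2,q3}  [new]
{q0,q4} --c--> {q2,q3}  [new]
{q1,q2,q3} --a--> {q0,q1,q2,q3,q4}  [seen]
{q1,q2,q3} --b--> {q0,q1,q3,q4}  [seen]
{q1,q2,q3} --c--> {q1,q2,q3,q4}  [seen]
{q1,q2} --a--> {q1,q2,q3}  [seen]
{q1,q2} --b--> {q0,q1,q3,q4}  [seen]
{q1,q2} --c--> {q1,q2,q4}  [new]
{q0,q1,q2,q3} --a--> {q0,q1,q2,q3,q4}  [seen]
{q0,q1,q2,q3} --b--> {q0,q1,q3,q4}  [seen]
{q0,q1,q2,q3} --c--> {q1,q2,q3,q4}  [seen]
{q2,q3} --a--> {q0,q1,q2,q3,q4}  [seen]
{q2,q3} --b--> {q1,q3}  [seen]
{q2,q3} --c--> {q1,q2,q3}  [seen]
{q1,q2,q4} --a--> {q0,q1,q2,q3}  [seen]
{q1,q2,q4} --b--> {q0,q1,q2,q3,q4}  [seen]
{q1,q2,q4} --c--> {q1,q2,q3,q4}  [seen]
Reachable DFA states: {q0}, {q1,q4}, {q1,q3}, {q2}, {q0,q3}, {q0,q1,q2,q3,q4}, {q1,q2,q3,q4}, {q0,q1,q3,q4}, {q0,q4}, {q1,q2,q3}, {q1,q2}, {q0,q1,q2,q3}, {q2,q3}, {q1,q2,q4}.

14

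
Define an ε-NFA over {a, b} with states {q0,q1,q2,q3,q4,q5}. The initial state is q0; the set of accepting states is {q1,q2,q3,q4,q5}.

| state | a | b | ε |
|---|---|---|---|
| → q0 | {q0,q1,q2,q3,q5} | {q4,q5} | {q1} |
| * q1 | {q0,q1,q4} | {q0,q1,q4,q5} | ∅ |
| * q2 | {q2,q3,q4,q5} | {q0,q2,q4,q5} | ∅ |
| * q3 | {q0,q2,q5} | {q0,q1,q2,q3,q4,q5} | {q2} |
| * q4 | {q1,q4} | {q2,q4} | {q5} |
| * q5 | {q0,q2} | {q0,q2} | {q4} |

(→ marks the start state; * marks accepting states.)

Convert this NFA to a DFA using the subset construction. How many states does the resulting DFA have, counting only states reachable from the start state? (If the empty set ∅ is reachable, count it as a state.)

4

Start state of the DFA: {q0,q1} (ε-closure of the NFA start).
{q0,q1} --a--> {q0,q1,q2,q3,q4,q5}  [new]
{q0,q1} --b--> {q0,q1,q4,q5}  [new]
{q0,q1,q2,q3,q4,q5} --a--> {q0,q1,q2,q3,q4,q5}  [seen]
{q0,q1,q2,q3,q4,q5} --b--> {q0,q1,q2,q3,q4,q5}  [seen]
{q0,q1,q4,q5} --a--> {q0,q1,q2,q3,q4,q5}  [seen]
{q0,q1,q4,q5} --b--> {q0,q1,q2,q4,q5}  [new]
{q0,q1,q2,q4,q5} --a--> {q0,q1,q2,q3,q4,q5}  [seen]
{q0,q1,q2,q4,q5} --b--> {q0,q1,q2,q4,q5}  [seen]
Reachable DFA states: {q0,q1}, {q0,q1,q2,q3,q4,q5}, {q0,q1,q4,q5}, {q0,q1,q2,q4,q5}.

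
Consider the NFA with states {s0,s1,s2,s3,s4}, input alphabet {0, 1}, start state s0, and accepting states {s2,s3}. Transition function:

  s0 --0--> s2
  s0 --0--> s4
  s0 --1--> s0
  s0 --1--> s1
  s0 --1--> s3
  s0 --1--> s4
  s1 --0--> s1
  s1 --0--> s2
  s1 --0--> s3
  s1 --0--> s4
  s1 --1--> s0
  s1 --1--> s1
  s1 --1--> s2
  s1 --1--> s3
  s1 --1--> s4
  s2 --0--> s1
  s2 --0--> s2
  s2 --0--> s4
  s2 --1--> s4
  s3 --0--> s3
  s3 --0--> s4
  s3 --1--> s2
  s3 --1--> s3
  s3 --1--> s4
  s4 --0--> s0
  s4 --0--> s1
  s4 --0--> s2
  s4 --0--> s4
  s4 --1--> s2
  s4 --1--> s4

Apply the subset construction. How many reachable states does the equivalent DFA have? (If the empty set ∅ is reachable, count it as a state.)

Start state of the DFA: {s0}.
{s0} --0--> {s2,s4}  [new]
{s0} --1--> {s0,s1,s3,s4}  [new]
{s2,s4} --0--> {s0,s1,s2,s4}  [new]
{s2,s4} --1--> {s2,s4}  [seen]
{s0,s1,s3,s4} --0--> {s0,s1,s2,s3,s4}  [new]
{s0,s1,s3,s4} --1--> {s0,s1,s2,s3,s4}  [seen]
{s0,s1,s2,s4} --0--> {s0,s1,s2,s3,s4}  [seen]
{s0,s1,s2,s4} --1--> {s0,s1,s2,s3,s4}  [seen]
{s0,s1,s2,s3,s4} --0--> {s0,s1,s2,s3,s4}  [seen]
{s0,s1,s2,s3,s4} --1--> {s0,s1,s2,s3,s4}  [seen]
Reachable DFA states: {s0}, {s2,s4}, {s0,s1,s3,s4}, {s0,s1,s2,s4}, {s0,s1,s2,s3,s4}.

5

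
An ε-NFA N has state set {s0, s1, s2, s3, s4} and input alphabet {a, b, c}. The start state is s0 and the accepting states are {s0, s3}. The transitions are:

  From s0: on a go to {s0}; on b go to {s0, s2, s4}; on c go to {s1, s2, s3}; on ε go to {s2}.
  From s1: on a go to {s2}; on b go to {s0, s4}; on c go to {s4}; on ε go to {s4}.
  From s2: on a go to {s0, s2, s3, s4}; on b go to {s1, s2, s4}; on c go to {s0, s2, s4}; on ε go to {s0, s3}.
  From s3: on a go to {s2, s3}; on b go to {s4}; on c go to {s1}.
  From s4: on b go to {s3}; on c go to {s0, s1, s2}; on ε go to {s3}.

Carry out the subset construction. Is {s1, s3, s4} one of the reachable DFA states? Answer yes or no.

no

Start state of the DFA: {s0, s2, s3} (ε-closure of the NFA start).
{s0, s2, s3} --a--> {s0, s2, s3, s4}  [new]
{s0, s2, s3} --b--> {s0, s1, s2, s3, s4}  [new]
{s0, s2, s3} --c--> {s0, s1, s2, s3, s4}  [seen]
{s0, s2, s3, s4} --a--> {s0, s2, s3, s4}  [seen]
{s0, s2, s3, s4} --b--> {s0, s1, s2, s3, s4}  [seen]
{s0, s2, s3, s4} --c--> {s0, s1, s2, s3, s4}  [seen]
{s0, s1, s2, s3, s4} --a--> {s0, s2, s3, s4}  [seen]
{s0, s1, s2, s3, s4} --b--> {s0, s1, s2, s3, s4}  [seen]
{s0, s1, s2, s3, s4} --c--> {s0, s1, s2, s3, s4}  [seen]
Reachable DFA states: {s0, s2, s3}, {s0, s2, s3, s4}, {s0, s1, s2, s3, s4}.
{s1, s3, s4} is not among them.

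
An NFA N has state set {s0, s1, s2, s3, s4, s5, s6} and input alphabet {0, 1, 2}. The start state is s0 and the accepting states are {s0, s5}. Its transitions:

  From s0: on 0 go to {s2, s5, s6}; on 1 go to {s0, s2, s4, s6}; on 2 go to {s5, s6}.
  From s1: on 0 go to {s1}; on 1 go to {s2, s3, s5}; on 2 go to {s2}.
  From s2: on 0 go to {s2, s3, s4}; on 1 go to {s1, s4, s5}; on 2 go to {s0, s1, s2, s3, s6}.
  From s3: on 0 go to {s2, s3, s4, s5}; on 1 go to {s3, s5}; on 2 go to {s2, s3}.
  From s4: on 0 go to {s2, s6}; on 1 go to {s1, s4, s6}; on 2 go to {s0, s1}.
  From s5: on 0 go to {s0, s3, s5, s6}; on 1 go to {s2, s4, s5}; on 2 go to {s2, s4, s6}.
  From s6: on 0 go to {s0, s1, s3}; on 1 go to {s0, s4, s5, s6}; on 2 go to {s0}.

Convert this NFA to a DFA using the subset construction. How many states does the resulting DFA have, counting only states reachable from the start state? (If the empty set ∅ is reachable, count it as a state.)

11

Start state of the DFA: {s0}.
{s0} --0--> {s2, s5, s6}  [new]
{s0} --1--> {s0, s2, s4, s6}  [new]
{s0} --2--> {s5, s6}  [new]
{s2, s5, s6} --0--> {s0, s1, s2, s3, s4, s5, s6}  [new]
{s2, s5, s6} --1--> {s0, s1, s2, s4, s5, s6}  [new]
{s2, s5, s6} --2--> {s0, s1, s2, s3, s4, s6}  [new]
{s0, s2, s4, s6} --0--> {s0, s1, s2, s3, s4, s5, s6}  [seen]
{s0, s2, s4, s6} --1--> {s0, s1, s2, s4, s5, s6}  [seen]
{s0, s2, s4, s6} --2--> {s0, s1, s2, s3, s5, s6}  [new]
{s5, s6} --0--> {s0, s1, s3, s5, s6}  [new]
{s5, s6} --1--> {s0, s2, s4, s5, s6}  [new]
{s5, s6} --2--> {s0, s2, s4, s6}  [seen]
{s0, s1, s2, s3, s4, s5, s6} --0--> {s0, s1, s2, s3, s4, s5, s6}  [seen]
{s0, s1, s2, s3, s4, s5, s6} --1--> {s0, s1, s2, s3, s4, s5, s6}  [seen]
{s0, s1, s2, s3, s4, s5, s6} --2--> {s0, s1, s2, s3, s4, s5, s6}  [seen]
{s0, s1, s2, s4, s5, s6} --0--> {s0, s1, s2, s3, s4, s5, s6}  [seen]
{s0, s1, s2, s4, s5, s6} --1--> {s0, s1, s2, s3, s4, s5, s6}  [seen]
{s0, s1, s2, s4, s5, s6} --2--> {s0, s1, s2, s3, s4, s5, s6}  [seen]
{s0, s1, s2, s3, s4, s6} --0--> {s0, s1, s2, s3, s4, s5, s6}  [seen]
{s0, s1, s2, s3, s4, s6} --1--> {s0, s1, s2, s3, s4, s5, s6}  [seen]
{s0, s1, s2, s3, s4, s6} --2--> {s0, s1, s2, s3, s5, s6}  [seen]
{s0, s1, s2, s3, s5, s6} --0--> {s0, s1, s2, s3, s4, s5, s6}  [seen]
{s0, s1, s2, s3, s5, s6} --1--> {s0, s1, s2, s3, s4, s5, s6}  [seen]
{s0, s1, s2, s3, s5, s6} --2--> {s0, s1, s2, s3, s4, s5, s6}  [seen]
{s0, s1, s3, s5, s6} --0--> {s0, s1, s2, s3, s4, s5, s6}  [seen]
{s0, s1, s3, s5, s6} --1--> {s0, s2, s3, s4, s5, s6}  [new]
{s0, s1, s3, s5, s6} --2--> {s0, s2, s3, s4, s5, s6}  [seen]
{s0, s2, s4, s5, s6} --0--> {s0, s1, s2, s3, s4, s5, s6}  [seen]
{s0, s2, s4, s5, s6} --1--> {s0, s1, s2, s4, s5, s6}  [seen]
{s0, s2, s4, s5, s6} --2--> {s0, s1, s2, s3, s4, s5, s6}  [seen]
{s0, s2, s3, s4, s5, s6} --0--> {s0, s1, s2, s3, s4, s5, s6}  [seen]
{s0, s2, s3, s4, s5, s6} --1--> {s0, s1, s2, s3, s4, s5, s6}  [seen]
{s0, s2, s3, s4, s5, s6} --2--> {s0, s1, s2, s3, s4, s5, s6}  [seen]
Reachable DFA states: {s0}, {s2, s5, s6}, {s0, s2, s4, s6}, {s5, s6}, {s0, s1, s2, s3, s4, s5, s6}, {s0, s1, s2, s4, s5, s6}, {s0, s1, s2, s3, s4, s6}, {s0, s1, s2, s3, s5, s6}, {s0, s1, s3, s5, s6}, {s0, s2, s4, s5, s6}, {s0, s2, s3, s4, s5, s6}.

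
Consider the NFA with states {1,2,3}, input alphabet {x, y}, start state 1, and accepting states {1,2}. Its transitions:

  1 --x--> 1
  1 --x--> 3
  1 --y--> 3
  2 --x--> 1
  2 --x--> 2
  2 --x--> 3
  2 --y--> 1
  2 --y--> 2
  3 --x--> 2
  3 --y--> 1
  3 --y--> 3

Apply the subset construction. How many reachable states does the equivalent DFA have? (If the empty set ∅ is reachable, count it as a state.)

Start state of the DFA: {1}.
{1} --x--> {1,3}  [new]
{1} --y--> {3}  [new]
{1,3} --x--> {1,2,3}  [new]
{1,3} --y--> {1,3}  [seen]
{3} --x--> {2}  [new]
{3} --y--> {1,3}  [seen]
{1,2,3} --x--> {1,2,3}  [seen]
{1,2,3} --y--> {1,2,3}  [seen]
{2} --x--> {1,2,3}  [seen]
{2} --y--> {1,2}  [new]
{1,2} --x--> {1,2,3}  [seen]
{1,2} --y--> {1,2,3}  [seen]
Reachable DFA states: {1}, {1,3}, {3}, {1,2,3}, {2}, {1,2}.

6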